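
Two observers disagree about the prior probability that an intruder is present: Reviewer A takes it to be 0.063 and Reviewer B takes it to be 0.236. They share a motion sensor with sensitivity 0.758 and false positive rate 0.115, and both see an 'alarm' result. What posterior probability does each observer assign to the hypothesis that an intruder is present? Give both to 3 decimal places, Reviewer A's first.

P('+'|H) = 0.758, P('+'|¬H) = 0.115.
Reviewer A: numerator 0.758·0.063 = 0.047754; evidence = 0.047754+0.115·0.937 = 0.15551; posterior = 0.307.
Reviewer B: numerator 0.758·0.236 = 0.17889; evidence = 0.17889+0.115·0.764 = 0.26675; posterior = 0.671.

Reviewer A: 0.307; Reviewer B: 0.671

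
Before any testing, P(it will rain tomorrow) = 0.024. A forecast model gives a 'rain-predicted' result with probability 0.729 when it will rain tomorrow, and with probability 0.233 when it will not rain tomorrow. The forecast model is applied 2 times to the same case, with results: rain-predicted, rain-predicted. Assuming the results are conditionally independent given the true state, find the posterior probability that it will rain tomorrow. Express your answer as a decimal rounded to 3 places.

With H the event that it will rain tomorrow, the joint likelihood of the observed sequence is P(data|H) = 0.729·0.729 = 0.53144 and P(data|¬H) = 0.233·0.233 = 0.054289.
Bayes: P(H|data) = 0.024·0.53144 / (0.024·0.53144 + 0.976·0.054289) = 0.012755/0.065741 = 0.1940.

Posterior P(H) ≈ 0.194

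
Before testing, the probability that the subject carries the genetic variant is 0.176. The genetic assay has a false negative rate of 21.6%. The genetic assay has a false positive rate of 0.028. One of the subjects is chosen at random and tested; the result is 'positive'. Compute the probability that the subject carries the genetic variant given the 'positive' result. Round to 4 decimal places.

P(H | E) ≈ 0.8567

Write H for 'the subject carries the genetic variant'. Prior odds H:¬H = 0.176/0.824 = 0.21359. For the 'positive' outcome, the likelihood ratio is 0.784/0.028 = 28.000.
Posterior odds = 0.21359 × 28.000 = 5.9806, so P(H|E) = 5.9806/(1+5.9806) = 0.8567.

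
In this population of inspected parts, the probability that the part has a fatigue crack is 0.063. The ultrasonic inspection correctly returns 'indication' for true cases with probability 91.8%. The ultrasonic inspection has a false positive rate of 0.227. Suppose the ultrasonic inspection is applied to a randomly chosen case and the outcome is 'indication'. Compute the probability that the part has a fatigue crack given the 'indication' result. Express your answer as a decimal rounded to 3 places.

Write H for 'the part has a fatigue crack'. Prior odds H:¬H = 0.063/0.937 = 0.067236. For the 'indication' outcome, the likelihood ratio is 0.918/0.227 = 4.0441.
Posterior odds = 0.067236 × 4.0441 = 0.27191, so P(H|E) = 0.27191/(1+0.27191) = 0.214.

P(H | E) ≈ 0.214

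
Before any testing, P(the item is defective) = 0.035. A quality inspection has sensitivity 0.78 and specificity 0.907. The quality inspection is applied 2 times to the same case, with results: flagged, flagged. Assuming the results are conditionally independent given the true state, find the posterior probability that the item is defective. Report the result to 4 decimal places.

With H the event that the item is defective, the joint likelihood of the observed sequence is P(data|H) = 0.78·0.78 = 0.60840 and P(data|¬H) = 0.093·0.093 = 0.0086490.
Bayes: P(H|data) = 0.035·0.60840 / (0.035·0.60840 + 0.965·0.0086490) = 0.021294/0.029640 = 0.7184.

Posterior P(H) ≈ 0.7184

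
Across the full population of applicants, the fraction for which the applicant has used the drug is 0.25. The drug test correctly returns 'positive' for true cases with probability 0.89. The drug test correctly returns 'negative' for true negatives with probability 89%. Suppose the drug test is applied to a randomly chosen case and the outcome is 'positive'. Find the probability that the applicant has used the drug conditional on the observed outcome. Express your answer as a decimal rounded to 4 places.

Write H for 'the applicant has used the drug'. Prior odds H:¬H = 0.25/0.75 = 0.33333. For the 'positive' outcome, the likelihood ratio is 0.89/0.11 = 8.0909.
Posterior odds = 0.33333 × 8.0909 = 2.6970, so P(H|E) = 2.6970/(1+2.6970) = 0.7295.

P(H | E) ≈ 0.7295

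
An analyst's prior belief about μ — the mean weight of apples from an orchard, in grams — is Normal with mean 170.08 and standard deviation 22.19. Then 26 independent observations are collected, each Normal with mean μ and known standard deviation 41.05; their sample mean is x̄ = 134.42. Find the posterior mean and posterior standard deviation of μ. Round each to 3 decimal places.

With known σ, the Normal prior is conjugate. Weight on the data is w = (n/σ²)/(n/σ² + 1/τ₀²) = 0.0154293/(0.0154293+0.00203089) = 0.88368.
Posterior mean = w·x̄ + (1−w)·μ₀ = 0.88368·134.42 + 0.11632·170.08 = 138.568. Posterior variance = 1/(0.0154293+0.00203089) = 57.2731, so SD = 7.568.

Posterior mean ≈ 138.568; posterior SD ≈ 7.568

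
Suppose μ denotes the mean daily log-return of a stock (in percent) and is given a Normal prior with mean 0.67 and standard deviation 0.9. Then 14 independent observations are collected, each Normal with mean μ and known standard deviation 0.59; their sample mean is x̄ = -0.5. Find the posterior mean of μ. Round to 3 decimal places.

With known σ, the Normal prior is conjugate. Weight on the data is w = (n/σ²)/(n/σ² + 1/τ₀²) = 40.2183/(40.2183+1.23457) = 0.97022.
Posterior mean = w·x̄ + (1−w)·μ₀ = 0.97022·-0.5 + 0.029782·0.67 = -0.465.

Posterior mean ≈ -0.465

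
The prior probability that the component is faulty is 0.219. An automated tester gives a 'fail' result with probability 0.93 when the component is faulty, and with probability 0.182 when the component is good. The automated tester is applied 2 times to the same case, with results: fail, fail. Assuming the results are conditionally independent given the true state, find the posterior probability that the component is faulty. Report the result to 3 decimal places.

Posterior P(H) ≈ 0.880

Let H be the event that the component is faulty; start with P(H) = 0.219. P('fail'|H) = 0.93, P('fail'|¬H) = 0.182.
Update on result 1 ('fail'): P(H) ← 0.93·0.2190 / (0.93·0.2190 + 0.182·0.7810) = 0.20367/0.34581 = 0.5890.
Update on result 2 ('fail'): P(H) ← 0.93·0.5890 / (0.93·0.5890 + 0.182·0.4110) = 0.54773/0.62254 = 0.8798.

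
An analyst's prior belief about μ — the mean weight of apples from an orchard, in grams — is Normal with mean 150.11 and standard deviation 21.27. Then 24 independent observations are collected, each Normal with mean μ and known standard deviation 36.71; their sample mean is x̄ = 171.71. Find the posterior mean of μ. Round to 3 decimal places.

Prior precision 1/τ₀² = 1/21.27² = 0.00221037; data precision n/σ² = 24/36.71² = 0.0178091.
Posterior precision = 0.00221037 + 0.0178091 = 0.0200195.
Posterior mean = (0.00221037·150.11 + 0.0178091·171.71) / 0.0200195 = 169.325.

Posterior mean ≈ 169.325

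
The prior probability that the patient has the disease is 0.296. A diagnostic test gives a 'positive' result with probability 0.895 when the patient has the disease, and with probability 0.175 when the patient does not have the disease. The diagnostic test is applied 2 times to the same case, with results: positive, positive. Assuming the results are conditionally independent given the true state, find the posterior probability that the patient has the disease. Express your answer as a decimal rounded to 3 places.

Let H be the event that the patient has the disease; start with P(H) = 0.296. P('positive'|H) = 0.895, P('positive'|¬H) = 0.175.
Update on result 1 ('positive'): P(H) ← 0.895·0.2960 / (0.895·0.2960 + 0.175·0.7040) = 0.26492/0.38812 = 0.6826.
Update on result 2 ('positive'): P(H) ← 0.895·0.6826 / (0.895·0.6826 + 0.175·0.3174) = 0.61090/0.66645 = 0.9166.

Posterior P(H) ≈ 0.917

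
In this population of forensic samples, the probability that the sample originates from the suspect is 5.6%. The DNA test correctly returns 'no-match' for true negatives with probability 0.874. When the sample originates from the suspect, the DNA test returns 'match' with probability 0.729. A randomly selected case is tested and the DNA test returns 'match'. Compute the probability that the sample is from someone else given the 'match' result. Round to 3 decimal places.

Write H for 'the sample originates from the suspect'. Prior odds H:¬H = 0.056/0.944 = 0.059322. For the 'match' outcome, the likelihood ratio is 0.729/0.126 = 5.7857.
Posterior odds = 0.059322 × 5.7857 = 0.34322, so P(H|E) = 0.34322/(1+0.34322) = 0.256. Then P(¬H|E) = 1 − 0.256 = 0.744.

P(¬H | E) ≈ 0.744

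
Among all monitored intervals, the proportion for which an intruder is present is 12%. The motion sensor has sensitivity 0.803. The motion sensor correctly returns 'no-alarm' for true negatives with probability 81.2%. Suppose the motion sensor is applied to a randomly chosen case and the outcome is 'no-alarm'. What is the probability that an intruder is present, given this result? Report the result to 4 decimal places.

P(H | E) ≈ 0.0320

Write H for 'an intruder is present'. Prior odds H:¬H = 0.12/0.88 = 0.13636. For the 'no-alarm' outcome, the likelihood ratio is 0.197/0.812 = 0.24261.
Posterior odds = 0.13636 × 0.24261 = 0.033083, so P(H|E) = 0.033083/(1+0.033083) = 0.0320.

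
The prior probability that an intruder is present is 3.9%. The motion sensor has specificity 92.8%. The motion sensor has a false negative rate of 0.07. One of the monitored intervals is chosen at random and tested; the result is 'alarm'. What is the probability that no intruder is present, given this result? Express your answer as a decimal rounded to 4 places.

Let H be the event that an intruder is present. P(H) = 0.039, so P(¬H) = 0.961. With E the 'alarm' result, P(E|H) = 0.93 and P(E|¬H) = 0.072.
P(E) = 0.93·0.039 + 0.072·0.961 = 0.036270 + 0.069192 = 0.10546.
By Bayes' theorem, P(H|E) = 0.036270 / 0.10546 = 0.3439. Hence P(¬H|E) = 1 − 0.3439 = 0.6561.

P(¬H | E) ≈ 0.6561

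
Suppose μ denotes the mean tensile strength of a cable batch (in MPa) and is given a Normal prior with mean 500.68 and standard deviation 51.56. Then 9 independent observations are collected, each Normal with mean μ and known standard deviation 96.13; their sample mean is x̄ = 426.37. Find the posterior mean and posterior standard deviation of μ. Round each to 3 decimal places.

Posterior mean ≈ 447.074; posterior SD ≈ 27.216

With known σ, the Normal prior is conjugate. Weight on the data is w = (n/σ²)/(n/σ² + 1/τ₀²) = 0.00097392/(0.00097392+0.00037616) = 0.72138.
Posterior mean = w·x̄ + (1−w)·μ₀ = 0.72138·426.37 + 0.27862·500.68 = 447.074. Posterior variance = 1/(0.00097392+0.00037616) = 740.694, so SD = 27.216.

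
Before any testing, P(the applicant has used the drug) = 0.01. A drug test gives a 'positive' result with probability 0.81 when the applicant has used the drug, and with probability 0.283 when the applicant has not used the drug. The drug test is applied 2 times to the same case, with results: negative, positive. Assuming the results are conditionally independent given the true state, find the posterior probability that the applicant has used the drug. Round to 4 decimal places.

Posterior P(H) ≈ 0.0076

With H the event that the applicant has used the drug, the joint likelihood of the observed sequence is P(data|H) = 0.19·0.81 = 0.15390 and P(data|¬H) = 0.717·0.283 = 0.20291.
Bayes: P(H|data) = 0.01·0.15390 / (0.01·0.15390 + 0.99·0.20291) = 0.0015390/0.20242 = 0.0076.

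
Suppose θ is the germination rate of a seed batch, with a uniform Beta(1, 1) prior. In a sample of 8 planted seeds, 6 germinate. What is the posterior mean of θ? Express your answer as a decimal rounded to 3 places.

Posterior mean ≈ 0.700

The binomial likelihood is conjugate to the Beta prior: with 6 successes and 2 failures, the posterior is Beta(1+6, 1+2) = Beta(7, 3).
Posterior mean = α/(α+β) = 7/10 = 0.700.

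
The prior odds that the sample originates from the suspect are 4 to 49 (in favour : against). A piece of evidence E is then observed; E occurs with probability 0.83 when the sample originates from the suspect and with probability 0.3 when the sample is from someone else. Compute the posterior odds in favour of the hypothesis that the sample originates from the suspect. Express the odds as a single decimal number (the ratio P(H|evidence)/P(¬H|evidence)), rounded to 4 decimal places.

Posterior odds ≈ 0.2259

Prior odds = 4/49 = 0.081633. In log-odds, ln(0.081633) = -2.5055.
Add log likelihood ratio: ln(2.7667) = 1.0176.
Posterior log-odds = -1.4879, so posterior odds = exp(-1.4879) = 0.22585.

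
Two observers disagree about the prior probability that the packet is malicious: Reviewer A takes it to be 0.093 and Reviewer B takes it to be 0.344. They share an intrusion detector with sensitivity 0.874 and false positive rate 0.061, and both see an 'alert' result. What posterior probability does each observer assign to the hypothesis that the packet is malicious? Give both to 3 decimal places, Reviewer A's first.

P('+'|H) = 0.874, P('+'|¬H) = 0.061.
Reviewer A: numerator 0.874·0.093 = 0.081282; evidence = 0.081282+0.061·0.907 = 0.13661; posterior = 0.595.
Reviewer B: numerator 0.874·0.344 = 0.30066; evidence = 0.30066+0.061·0.656 = 0.34067; posterior = 0.883.

Reviewer A: 0.595; Reviewer B: 0.883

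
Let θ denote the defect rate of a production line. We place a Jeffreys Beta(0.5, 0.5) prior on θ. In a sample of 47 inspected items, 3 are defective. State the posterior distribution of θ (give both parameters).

Posterior: Beta(3.5, 44.5)

The binomial likelihood is conjugate to the Beta prior: with 3 successes and 44 failures, the posterior is Beta(0.5+3, 0.5+44) = Beta(3.5, 44.5).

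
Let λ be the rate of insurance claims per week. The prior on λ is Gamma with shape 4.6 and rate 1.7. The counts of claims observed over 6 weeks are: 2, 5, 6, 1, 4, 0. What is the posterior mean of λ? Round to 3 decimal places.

Total count ∑xᵢ = 18 over n = 6 weeks.
Gamma is conjugate to the Poisson likelihood: posterior is Gamma(shape = 4.6+18 = 22.6, rate = 1.7+6 = 7.7).
Posterior mean = shape/rate = 22.6/7.7 = 2.935.

Posterior mean ≈ 2.935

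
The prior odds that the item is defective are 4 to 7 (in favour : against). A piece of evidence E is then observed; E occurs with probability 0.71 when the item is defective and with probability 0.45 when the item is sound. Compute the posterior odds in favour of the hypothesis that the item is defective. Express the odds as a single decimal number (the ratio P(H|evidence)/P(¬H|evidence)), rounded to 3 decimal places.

Posterior odds ≈ 0.902

Prior odds = 4/7 = 0.57143. In log-odds, ln(0.57143) = -0.55962.
Add log likelihood ratio: ln(1.5778) = 0.45602.
Posterior log-odds = -0.10360, so posterior odds = exp(-0.10360) = 0.90159.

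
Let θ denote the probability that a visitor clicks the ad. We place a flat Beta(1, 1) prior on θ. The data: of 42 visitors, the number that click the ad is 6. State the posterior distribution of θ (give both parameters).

Posterior: Beta(7, 37)

The binomial likelihood is conjugate to the Beta prior: with 6 successes and 36 failures, the posterior is Beta(1+6, 1+36) = Beta(7, 37).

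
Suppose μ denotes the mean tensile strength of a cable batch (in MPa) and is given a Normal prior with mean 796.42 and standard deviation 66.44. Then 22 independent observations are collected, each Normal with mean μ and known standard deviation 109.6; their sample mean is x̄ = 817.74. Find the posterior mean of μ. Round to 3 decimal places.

With known σ, the Normal prior is conjugate. Weight on the data is w = (n/σ²)/(n/σ² + 1/τ₀²) = 0.00183148/(0.00183148+0.00022654) = 0.88992.
Posterior mean = w·x̄ + (1−w)·μ₀ = 0.88992·817.74 + 0.11008·796.42 = 815.393.

Posterior mean ≈ 815.393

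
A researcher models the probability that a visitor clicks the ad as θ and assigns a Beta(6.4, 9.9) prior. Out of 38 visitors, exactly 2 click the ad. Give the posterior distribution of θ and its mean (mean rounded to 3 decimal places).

Posterior: Beta(8.4, 45.9); mean ≈ 0.155

The binomial likelihood is conjugate to the Beta prior: with 2 successes and 36 failures, the posterior is Beta(6.4+2, 9.9+36) = Beta(8.4, 45.9).
Posterior mean = α/(α+β) = 8.4/54.3 = 0.155.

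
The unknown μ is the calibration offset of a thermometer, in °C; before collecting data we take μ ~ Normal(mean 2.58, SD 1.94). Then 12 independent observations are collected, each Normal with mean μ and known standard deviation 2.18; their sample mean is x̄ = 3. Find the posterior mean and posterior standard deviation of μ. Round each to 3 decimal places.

With known σ, the Normal prior is conjugate. Weight on the data is w = (n/σ²)/(n/σ² + 1/τ₀²) = 2.52504/(2.52504+0.265703) = 0.90479.
Posterior mean = w·x̄ + (1−w)·μ₀ = 0.90479·3 + 0.095209·2.58 = 2.960. Posterior variance = 1/(2.52504+0.265703) = 0.358328, so SD = 0.599.

Posterior mean ≈ 2.960; posterior SD ≈ 0.599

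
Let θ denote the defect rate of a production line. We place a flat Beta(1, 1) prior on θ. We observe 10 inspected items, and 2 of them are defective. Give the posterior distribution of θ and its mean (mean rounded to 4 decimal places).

Observing 2 successes and 8 failures updates Beta(1, 1) by adding the success and failure counts to the two shape parameters: α = 1+2 = 3, β = 1+8 = 9.
E[θ | data] = 3/(3+9) = 0.2500.

Posterior: Beta(3, 9); mean ≈ 0.2500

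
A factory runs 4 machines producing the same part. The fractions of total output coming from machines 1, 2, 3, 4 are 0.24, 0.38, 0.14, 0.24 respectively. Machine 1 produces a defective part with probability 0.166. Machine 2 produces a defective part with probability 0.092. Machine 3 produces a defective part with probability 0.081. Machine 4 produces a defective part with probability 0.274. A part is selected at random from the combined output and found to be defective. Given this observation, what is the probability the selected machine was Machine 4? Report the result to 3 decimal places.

Posterior probability ≈ 0.433

Tabulate prior·likelihood by source: [1] prior 0.24, lik 0.166, product 0.03984; [2] prior 0.38, lik 0.092, product 0.03496; [3] prior 0.14, lik 0.081, product 0.01134; [4] prior 0.24, lik 0.274, product 0.06576.
Normalizing constant = 0.15190; the posterior for Machine 4 is its product over the sum, 0.06576/0.15190 = 0.433.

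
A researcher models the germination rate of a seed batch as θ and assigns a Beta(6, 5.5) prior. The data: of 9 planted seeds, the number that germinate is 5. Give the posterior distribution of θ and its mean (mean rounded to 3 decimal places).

Observing 5 successes and 4 failures updates Beta(6, 5.5) by adding the success and failure counts to the two shape parameters: α = 6+5 = 11, β = 5.5+4 = 9.5.
E[θ | data] = 11/(11+9.5) = 0.537.

Posterior: Beta(11, 9.5); mean ≈ 0.537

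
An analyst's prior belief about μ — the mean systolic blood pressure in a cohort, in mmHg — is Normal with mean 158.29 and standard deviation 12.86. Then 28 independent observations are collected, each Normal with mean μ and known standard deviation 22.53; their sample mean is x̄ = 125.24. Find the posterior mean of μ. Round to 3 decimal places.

With known σ, the Normal prior is conjugate. Weight on the data is w = (n/σ²)/(n/σ² + 1/τ₀²) = 0.0551614/(0.0551614+0.00604669) = 0.90121.
Posterior mean = w·x̄ + (1−w)·μ₀ = 0.90121·125.24 + 0.098789·158.29 = 128.505.

Posterior mean ≈ 128.505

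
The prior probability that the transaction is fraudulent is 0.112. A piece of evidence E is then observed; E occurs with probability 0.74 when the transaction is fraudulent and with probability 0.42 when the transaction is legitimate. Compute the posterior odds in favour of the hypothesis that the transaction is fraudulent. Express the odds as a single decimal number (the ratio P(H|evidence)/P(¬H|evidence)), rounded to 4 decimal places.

Prior odds = 0.112/(1−0.112) = 0.12613.
Likelihood ratio for E = 0.74/0.42 = 1.7619.
Posterior odds = prior odds × LR = 0.22222.

Posterior odds ≈ 0.2222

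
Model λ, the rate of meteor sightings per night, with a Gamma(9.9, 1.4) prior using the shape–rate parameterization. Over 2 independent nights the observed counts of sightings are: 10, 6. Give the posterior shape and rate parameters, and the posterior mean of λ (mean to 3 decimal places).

Total count ∑xᵢ = 16 over n = 2 nights.
Gamma is conjugate to the Poisson likelihood: posterior is Gamma(shape = 9.9+16 = 25.9, rate = 1.4+2 = 3.4).
E[λ | data] = 25.9/3.4 = 7.618.

Posterior: Gamma(shape=25.9, rate=3.4); mean ≈ 7.618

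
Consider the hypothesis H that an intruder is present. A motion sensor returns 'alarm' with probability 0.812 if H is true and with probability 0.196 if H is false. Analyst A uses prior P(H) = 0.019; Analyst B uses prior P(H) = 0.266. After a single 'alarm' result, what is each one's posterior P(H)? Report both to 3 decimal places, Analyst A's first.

The likelihood ratio for an 'alarm' result is 0.812/0.196 = 4.1429.
Analyst A: prior odds 0.019/0.981 = 0.019368; posterior odds 0.080239; posterior probability 0.074.
Analyst B: prior odds 0.266/0.734 = 0.36240; posterior odds 1.5014; posterior probability 0.600.

Analyst A: 0.074; Analyst B: 0.600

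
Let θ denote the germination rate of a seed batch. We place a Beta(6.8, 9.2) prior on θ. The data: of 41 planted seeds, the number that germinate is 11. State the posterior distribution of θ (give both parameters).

The binomial likelihood is conjugate to the Beta prior: with 11 successes and 30 failures, the posterior is Beta(6.8+11, 9.2+30) = Beta(17.8, 39.2).

Posterior: Beta(17.8, 39.2)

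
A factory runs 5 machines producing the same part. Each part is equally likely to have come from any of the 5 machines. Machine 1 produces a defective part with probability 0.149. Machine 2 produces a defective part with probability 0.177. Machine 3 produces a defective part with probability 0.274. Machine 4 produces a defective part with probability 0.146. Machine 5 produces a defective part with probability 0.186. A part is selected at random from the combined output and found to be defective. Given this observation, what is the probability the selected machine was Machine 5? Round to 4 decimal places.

Tabulate prior·likelihood by source: [1] prior 0.2, lik 0.149, product 0.02980; [2] prior 0.2, lik 0.177, product 0.03540; [3] prior 0.2, lik 0.274, product 0.05480; [4] prior 0.2, lik 0.146, product 0.02920; [5] prior 0.2, lik 0.186, product 0.03720.
Normalizing constant = 0.18640; the posterior for Machine 5 is its product over the sum, 0.03720/0.18640 = 0.1996.

Posterior probability ≈ 0.1996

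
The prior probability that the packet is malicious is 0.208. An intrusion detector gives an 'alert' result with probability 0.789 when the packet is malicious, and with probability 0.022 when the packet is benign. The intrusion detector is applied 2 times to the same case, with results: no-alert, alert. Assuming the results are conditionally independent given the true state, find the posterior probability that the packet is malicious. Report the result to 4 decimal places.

With H the event that the packet is malicious, the joint likelihood of the observed sequence is P(data|H) = 0.211·0.789 = 0.16648 and P(data|¬H) = 0.978·0.022 = 0.021516.
Bayes: P(H|data) = 0.208·0.16648 / (0.208·0.16648 + 0.792·0.021516) = 0.034628/0.051668 = 0.6702.

Posterior P(H) ≈ 0.6702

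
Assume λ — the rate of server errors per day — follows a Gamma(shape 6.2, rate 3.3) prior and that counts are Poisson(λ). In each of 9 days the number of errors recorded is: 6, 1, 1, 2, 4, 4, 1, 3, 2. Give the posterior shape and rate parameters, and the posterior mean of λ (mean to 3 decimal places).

Total count ∑xᵢ = 24 over n = 9 days.
Gamma is conjugate to the Poisson likelihood: posterior is Gamma(shape = 6.2+24 = 30.2, rate = 3.3+9 = 12.3).
E[λ | data] = 30.2/12.3 = 2.455.

Posterior: Gamma(shape=30.2, rate=12.3); mean ≈ 2.455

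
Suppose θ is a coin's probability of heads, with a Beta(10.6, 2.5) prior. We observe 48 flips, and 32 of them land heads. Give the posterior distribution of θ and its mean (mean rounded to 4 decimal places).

The binomial likelihood is conjugate to the Beta prior: with 32 successes and 16 failures, the posterior is Beta(10.6+32, 2.5+16) = Beta(42.6, 18.5).
Posterior mean = α/(α+β) = 42.6/61.1 = 0.6972.

Posterior: Beta(42.6, 18.5); mean ≈ 0.6972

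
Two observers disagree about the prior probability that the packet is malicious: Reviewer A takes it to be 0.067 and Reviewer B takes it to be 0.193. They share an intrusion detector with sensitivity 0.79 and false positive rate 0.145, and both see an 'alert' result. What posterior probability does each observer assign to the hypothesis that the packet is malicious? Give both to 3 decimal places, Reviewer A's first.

Reviewer A: 0.281; Reviewer B: 0.566

The likelihood ratio for an 'alert' result is 0.79/0.145 = 5.4483.
Reviewer A: prior odds 0.067/0.933 = 0.071811; posterior odds 0.39125; posterior probability 0.281.
Reviewer B: prior odds 0.193/0.807 = 0.23916; posterior odds 1.3030; posterior probability 0.566.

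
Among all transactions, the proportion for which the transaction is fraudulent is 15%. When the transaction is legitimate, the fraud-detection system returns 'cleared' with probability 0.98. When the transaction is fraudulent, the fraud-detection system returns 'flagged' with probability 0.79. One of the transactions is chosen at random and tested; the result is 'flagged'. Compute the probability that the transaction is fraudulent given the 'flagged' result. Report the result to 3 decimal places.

Let H be the event that the transaction is fraudulent. P(H) = 0.15, so P(¬H) = 0.85. With E the 'flagged' result, P(E|H) = 0.79 and P(E|¬H) = 0.02.
P(E) = 0.79·0.15 + 0.02·0.85 = 0.11850 + 0.017000 = 0.13550.
By Bayes' theorem, P(H|E) = 0.11850 / 0.13550 = 0.875.

P(H | E) ≈ 0.875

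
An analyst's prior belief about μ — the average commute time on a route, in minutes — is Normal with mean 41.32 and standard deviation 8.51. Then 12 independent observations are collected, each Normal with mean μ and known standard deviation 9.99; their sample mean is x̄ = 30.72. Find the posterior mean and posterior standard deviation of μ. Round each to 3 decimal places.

Prior precision 1/τ₀² = 1/8.51² = 0.0138083; data precision n/σ² = 12/9.99² = 0.120240.
Posterior precision = 0.0138083 + 0.120240 = 0.134049, giving posterior SD = 1/√0.134049 = 2.731.
Posterior mean = (0.0138083·41.32 + 0.120240·30.72) / 0.134049 = 31.812.

Posterior mean ≈ 31.812; posterior SD ≈ 2.731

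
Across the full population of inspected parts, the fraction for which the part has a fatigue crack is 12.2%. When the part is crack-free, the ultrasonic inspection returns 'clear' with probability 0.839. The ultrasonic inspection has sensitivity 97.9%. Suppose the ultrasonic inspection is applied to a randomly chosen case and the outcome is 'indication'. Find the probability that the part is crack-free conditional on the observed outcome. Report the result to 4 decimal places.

P(¬H | E) ≈ 0.5420

Write H for 'the part has a fatigue crack'. Prior odds H:¬H = 0.122/0.878 = 0.13895. For the 'indication' outcome, the likelihood ratio is 0.979/0.161 = 6.0807.
Posterior odds = 0.13895 × 6.0807 = 0.84493, so P(H|E) = 0.84493/(1+0.84493) = 0.4580. Then P(¬H|E) = 1 − 0.4580 = 0.5420.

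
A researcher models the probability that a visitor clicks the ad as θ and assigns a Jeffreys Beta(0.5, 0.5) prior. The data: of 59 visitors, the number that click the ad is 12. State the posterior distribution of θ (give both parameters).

The binomial likelihood is conjugate to the Beta prior: with 12 successes and 47 failures, the posterior is Beta(0.5+12, 0.5+47) = Beta(12.5, 47.5).

Posterior: Beta(12.5, 47.5)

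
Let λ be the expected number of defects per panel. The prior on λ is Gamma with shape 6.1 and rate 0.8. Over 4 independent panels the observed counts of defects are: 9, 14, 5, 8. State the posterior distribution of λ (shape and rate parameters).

Posterior: Gamma(shape=42.1, rate=4.8)

The Poisson likelihood adds the total count to the shape and the number of exposure periods to the rate. Here ∑xᵢ = 36 and n = 4, so shape 6.1→42.1 and rate 0.8→4.8.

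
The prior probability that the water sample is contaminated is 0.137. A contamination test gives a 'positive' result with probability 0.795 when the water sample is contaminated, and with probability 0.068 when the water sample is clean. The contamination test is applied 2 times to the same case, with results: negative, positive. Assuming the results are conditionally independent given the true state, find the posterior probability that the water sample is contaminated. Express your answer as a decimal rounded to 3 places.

Posterior P(H) ≈ 0.290

Let H be the event that the water sample is contaminated; start with P(H) = 0.137. P('positive'|H) = 0.795, P('positive'|¬H) = 0.068.
Update on result 1 ('negative'): P(H) ← 0.205·0.1370 / (0.205·0.1370 + 0.932·0.8630) = 0.028085/0.83240 = 0.0337.
Update on result 2 ('positive'): P(H) ← 0.795·0.0337 / (0.795·0.0337 + 0.068·0.9663) = 0.026823/0.092529 = 0.2899.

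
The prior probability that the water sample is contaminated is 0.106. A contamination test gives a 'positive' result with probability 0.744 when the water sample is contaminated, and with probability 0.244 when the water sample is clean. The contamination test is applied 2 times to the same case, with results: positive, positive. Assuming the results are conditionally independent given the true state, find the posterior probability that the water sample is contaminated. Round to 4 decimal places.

Posterior P(H) ≈ 0.5244

With H the event that the water sample is contaminated, the joint likelihood of the observed sequence is P(data|H) = 0.744·0.744 = 0.55354 and P(data|¬H) = 0.244·0.244 = 0.059536.
Bayes: P(H|data) = 0.106·0.55354 / (0.106·0.55354 + 0.894·0.059536) = 0.058675/0.11190 = 0.5244.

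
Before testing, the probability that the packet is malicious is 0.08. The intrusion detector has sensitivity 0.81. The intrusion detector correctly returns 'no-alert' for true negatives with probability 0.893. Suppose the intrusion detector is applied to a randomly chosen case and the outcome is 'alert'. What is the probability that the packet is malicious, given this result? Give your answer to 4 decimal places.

Let H be the event that the packet is malicious. P(H) = 0.08, so P(¬H) = 0.92. With E the 'alert' result, P(E|H) = 0.81 and P(E|¬H) = 0.107.
P(E) = 0.81·0.08 + 0.107·0.92 = 0.064800 + 0.098440 = 0.16324.
By Bayes' theorem, P(H|E) = 0.064800 / 0.16324 = 0.3970.

P(H | E) ≈ 0.3970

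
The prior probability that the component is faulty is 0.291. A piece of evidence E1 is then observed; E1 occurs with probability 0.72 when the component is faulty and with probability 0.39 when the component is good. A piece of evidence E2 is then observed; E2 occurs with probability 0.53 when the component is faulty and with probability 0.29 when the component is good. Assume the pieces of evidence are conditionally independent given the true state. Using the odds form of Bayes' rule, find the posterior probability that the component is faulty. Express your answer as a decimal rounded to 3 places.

Prior odds = 0.291/(1−0.291) = 0.41044.
Likelihood ratio for E1 = 0.72/0.39 = 1.8462.
Likelihood ratio for E2 = 0.53/0.29 = 1.8276.
Posterior odds = prior odds × LR₁ × LR₂ = 1.3848.
Posterior probability = odds/(1+odds) = 1.3848/2.3848 = 0.581.

Posterior probability ≈ 0.581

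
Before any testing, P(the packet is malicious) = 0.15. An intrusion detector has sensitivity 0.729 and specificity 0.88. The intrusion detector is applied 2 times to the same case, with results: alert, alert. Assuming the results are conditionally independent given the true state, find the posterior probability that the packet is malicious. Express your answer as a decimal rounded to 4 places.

Posterior P(H) ≈ 0.8669

With H the event that the packet is malicious, the joint likelihood of the observed sequence is P(data|H) = 0.729·0.729 = 0.53144 and P(data|¬H) = 0.12·0.12 = 0.014400.
Bayes: P(H|data) = 0.15·0.53144 / (0.15·0.53144 + 0.85·0.014400) = 0.079716/0.091956 = 0.8669.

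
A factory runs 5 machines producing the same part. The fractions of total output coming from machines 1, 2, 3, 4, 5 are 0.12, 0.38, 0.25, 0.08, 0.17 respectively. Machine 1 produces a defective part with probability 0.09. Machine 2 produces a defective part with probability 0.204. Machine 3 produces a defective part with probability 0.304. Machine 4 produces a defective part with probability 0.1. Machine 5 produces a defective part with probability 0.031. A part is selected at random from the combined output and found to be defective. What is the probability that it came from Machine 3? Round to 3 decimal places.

P(defective|M1) = 0.09; P(defective|M2) = 0.204; P(defective|M3) = 0.304; P(defective|M4) = 0.1; P(defective|M5) = 0.031.
Prior × likelihood for each source: 0.12·0.09=0.01080, 0.38·0.204=0.07752, 0.25·0.304=0.07600, 0.08·0.1=0.008000, 0.17·0.031=0.005270. Summing gives P(defective) = 0.17759.
P(Machine 3 | defective) = 0.07600 / 0.17759 = 0.428.

Posterior probability ≈ 0.428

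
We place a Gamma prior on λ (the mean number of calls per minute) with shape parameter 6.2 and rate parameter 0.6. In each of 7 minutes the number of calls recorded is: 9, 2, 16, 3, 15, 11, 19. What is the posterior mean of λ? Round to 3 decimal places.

The Poisson likelihood adds the total count to the shape and the number of exposure periods to the rate. Here ∑xᵢ = 75 and n = 7, so shape 6.2→81.2 and rate 0.6→7.6.
E[λ | data] = 81.2/7.6 = 10.684.

Posterior mean ≈ 10.684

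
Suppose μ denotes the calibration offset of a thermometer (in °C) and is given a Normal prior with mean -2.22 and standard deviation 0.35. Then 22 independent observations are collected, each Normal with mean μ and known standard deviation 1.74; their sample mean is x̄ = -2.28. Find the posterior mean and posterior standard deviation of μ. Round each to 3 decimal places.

Posterior mean ≈ -2.248; posterior SD ≈ 0.255

With known σ, the Normal prior is conjugate. Weight on the data is w = (n/σ²)/(n/σ² + 1/τ₀²) = 7.26648/(7.26648+8.16327) = 0.47094.
Posterior mean = w·x̄ + (1−w)·μ₀ = 0.47094·-2.28 + 0.52906·-2.22 = -2.248. Posterior variance = 1/(7.26648+8.16327) = 0.0648099, so SD = 0.255.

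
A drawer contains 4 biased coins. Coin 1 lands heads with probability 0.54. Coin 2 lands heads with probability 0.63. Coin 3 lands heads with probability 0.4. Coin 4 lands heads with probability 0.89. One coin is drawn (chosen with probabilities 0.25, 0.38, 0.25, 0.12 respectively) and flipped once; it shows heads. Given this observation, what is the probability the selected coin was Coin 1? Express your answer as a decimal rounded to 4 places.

P(heads|C1) = 0.54; P(heads|C2) = 0.63; P(heads|C3) = 0.4; P(heads|C4) = 0.89.
Prior × likelihood for each source: 0.25·0.54=0.1350, 0.38·0.63=0.2394, 0.25·0.4=0.1000, 0.12·0.89=0.1068. Summing gives P(heads) = 0.58120.
P(Coin 1 | heads) = 0.1350 / 0.58120 = 0.2323.

Posterior probability ≈ 0.2323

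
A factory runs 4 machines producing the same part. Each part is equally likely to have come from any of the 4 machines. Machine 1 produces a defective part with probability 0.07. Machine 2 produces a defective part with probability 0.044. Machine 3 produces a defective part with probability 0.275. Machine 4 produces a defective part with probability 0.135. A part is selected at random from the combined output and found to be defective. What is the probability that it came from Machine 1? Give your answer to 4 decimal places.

Posterior probability ≈ 0.1336

P(defective|M1) = 0.07; P(defective|M2) = 0.044; P(defective|M3) = 0.275; P(defective|M4) = 0.135.
Prior × likelihood for each source: 0.25·0.07=0.01750, 0.25·0.044=0.01100, 0.25·0.275=0.06875, 0.25·0.135=0.03375. Summing gives P(defective) = 0.13100.
P(Machine 1 | defective) = 0.01750 / 0.13100 = 0.1336.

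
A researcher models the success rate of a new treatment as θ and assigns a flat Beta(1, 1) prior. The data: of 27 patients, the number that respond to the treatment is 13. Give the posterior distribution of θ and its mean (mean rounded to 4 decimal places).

Observing 13 successes and 14 failures updates Beta(1, 1) by adding the success and failure counts to the two shape parameters: α = 1+13 = 14, β = 1+14 = 15.
E[θ | data] = 14/(14+15) = 0.4828.

Posterior: Beta(14, 15); mean ≈ 0.4828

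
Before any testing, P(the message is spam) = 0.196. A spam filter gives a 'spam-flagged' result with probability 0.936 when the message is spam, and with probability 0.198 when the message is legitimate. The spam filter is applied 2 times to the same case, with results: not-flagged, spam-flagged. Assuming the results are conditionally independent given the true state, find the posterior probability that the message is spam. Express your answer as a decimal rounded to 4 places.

With H the event that the message is spam, the joint likelihood of the observed sequence is P(data|H) = 0.064·0.936 = 0.059904 and P(data|¬H) = 0.802·0.198 = 0.15880.
Bayes: P(H|data) = 0.196·0.059904 / (0.196·0.059904 + 0.804·0.15880) = 0.011741/0.13941 = 0.0842.

Posterior P(H) ≈ 0.0842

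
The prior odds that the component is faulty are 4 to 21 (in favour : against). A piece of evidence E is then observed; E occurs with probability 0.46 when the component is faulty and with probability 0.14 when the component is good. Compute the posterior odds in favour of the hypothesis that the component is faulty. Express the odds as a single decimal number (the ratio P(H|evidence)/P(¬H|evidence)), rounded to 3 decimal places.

Posterior odds ≈ 0.626

Prior odds = 4/21 = 0.19048. In log-odds, ln(0.19048) = -1.6582.
Add log likelihood ratio: ln(3.2857) = 1.1896.
Posterior log-odds = -0.46864, so posterior odds = exp(-0.46864) = 0.62585.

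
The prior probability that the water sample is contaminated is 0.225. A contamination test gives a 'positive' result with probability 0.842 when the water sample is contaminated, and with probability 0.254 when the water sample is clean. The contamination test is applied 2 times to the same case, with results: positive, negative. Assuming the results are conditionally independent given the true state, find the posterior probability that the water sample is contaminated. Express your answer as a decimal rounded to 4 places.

Posterior P(H) ≈ 0.1693

With H the event that the water sample is contaminated, the joint likelihood of the observed sequence is P(data|H) = 0.842·0.158 = 0.13304 and P(data|¬H) = 0.254·0.746 = 0.18948.
Bayes: P(H|data) = 0.225·0.13304 / (0.225·0.13304 + 0.775·0.18948) = 0.029933/0.17678 = 0.1693.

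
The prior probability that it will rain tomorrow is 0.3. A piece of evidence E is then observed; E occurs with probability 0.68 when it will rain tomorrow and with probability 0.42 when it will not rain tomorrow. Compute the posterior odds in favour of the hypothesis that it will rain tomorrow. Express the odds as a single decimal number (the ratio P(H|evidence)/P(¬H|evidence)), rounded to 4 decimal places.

Prior odds = 0.3/(1−0.3) = 0.42857.
Likelihood ratio for E = 0.68/0.42 = 1.6190.
Posterior odds = prior odds × LR = 0.69388.

Posterior odds ≈ 0.6939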